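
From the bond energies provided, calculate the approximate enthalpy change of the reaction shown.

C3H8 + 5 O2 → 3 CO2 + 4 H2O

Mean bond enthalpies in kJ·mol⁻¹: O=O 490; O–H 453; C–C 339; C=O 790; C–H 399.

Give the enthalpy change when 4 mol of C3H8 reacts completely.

ΔH = −8176 kJ

Bonds broken (reactants):
  C–C: 2 × 339 = 678
  C–H: 8 × 399 = 3192
  O=O: 5 × 490 = 2450
  Σ(broken) = 6320 kJ
Bonds formed (products):
  C=O: 6 × 790 = 4740
  O–H: 8 × 453 = 3624
  Σ(formed) = 8364 kJ
ΔH = Σ(broken) − Σ(formed) = 6320 − 8364 = −2044 kJ
For 4× the reaction as written: 4 × (−2044) = −8176 kJ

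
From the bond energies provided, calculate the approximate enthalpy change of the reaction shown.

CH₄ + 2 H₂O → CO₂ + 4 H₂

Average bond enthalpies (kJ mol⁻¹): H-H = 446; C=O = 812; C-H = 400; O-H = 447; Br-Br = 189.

Bonds broken (reactants):
  C-H: 4 × 400 = 1600
  O-H: 4 × 447 = 1788
  Σ(broken) = 3388 kJ
Bonds formed (products):
  C=O: 2 × 812 = 1624
  H-H: 4 × 446 = 1784
  Σ(formed) = 3408 kJ
ΔH = Σ(broken) − Σ(formed) = 3388 − 3408 = −20 kJ

ΔH ≈ −20 kJ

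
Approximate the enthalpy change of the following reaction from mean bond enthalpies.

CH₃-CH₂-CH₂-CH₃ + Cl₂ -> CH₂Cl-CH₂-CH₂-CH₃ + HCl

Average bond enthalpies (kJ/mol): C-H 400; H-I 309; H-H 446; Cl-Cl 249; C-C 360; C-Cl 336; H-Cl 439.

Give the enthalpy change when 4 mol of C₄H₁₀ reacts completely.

Bonds broken (reactants):
  C-C: 3 × 360 = 1080
  C-H: 10 × 400 = 4000
  Cl-Cl: 1 × 249 = 249
  Σ(broken) = 5329 kJ
Bonds formed (products):
  C-C: 3 × 360 = 1080
  C-Cl: 1 × 336 = 336
  C-H: 9 × 400 = 3600
  H-Cl: 1 × 439 = 439
  Σ(formed) = 5455 kJ
ΔH = Σ(broken) − Σ(formed) = 5329 − 5455 = −126 kJ
For 4× the reaction as written: 4 × (−126) = −504 kJ

ΔH = −504 kJ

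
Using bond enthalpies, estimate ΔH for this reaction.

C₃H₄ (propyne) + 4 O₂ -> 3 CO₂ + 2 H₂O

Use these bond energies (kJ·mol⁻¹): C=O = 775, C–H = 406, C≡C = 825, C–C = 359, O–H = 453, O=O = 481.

Bonds broken (reactants):
  C≡C: 1 × 825 = 825
  C–C: 1 × 359 = 359
  C–H: 4 × 406 = 1624
  O=O: 4 × 481 = 1924
  Σ(broken) = 4732 kJ
Bonds formed (products):
  C=O: 6 × 775 = 4650
  O–H: 4 × 453 = 1812
  Σ(formed) = 6462 kJ
ΔH = Σ(broken) − Σ(formed) = 4732 − 6462 = −1730 kJ

ΔH ≈ −1730 kJ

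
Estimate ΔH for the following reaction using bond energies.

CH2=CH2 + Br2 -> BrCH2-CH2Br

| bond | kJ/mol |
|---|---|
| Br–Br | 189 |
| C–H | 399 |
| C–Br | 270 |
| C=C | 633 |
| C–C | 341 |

ΔH ≈ −59 kJ

Bonds broken (reactants):
  Br–Br: 1 × 189 = 189
  C–H: 4 × 399 = 1596
  C=C: 1 × 633 = 633
  Σ(broken) = 2418 kJ
Bonds formed (products):
  C–Br: 2 × 270 = 540
  C–C: 1 × 341 = 341
  C–H: 4 × 399 = 1596
  Σ(formed) = 2477 kJ
ΔH = Σ(broken) − Σ(formed) = 2418 − 2477 = −59 kJ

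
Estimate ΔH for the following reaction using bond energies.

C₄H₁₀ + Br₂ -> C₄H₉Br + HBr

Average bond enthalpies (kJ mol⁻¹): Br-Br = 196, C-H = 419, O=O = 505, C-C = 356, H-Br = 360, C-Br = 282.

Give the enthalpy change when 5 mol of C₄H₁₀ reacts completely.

Bonds broken (reactants):
  Br-Br: 1 × 196 = 196
  C-C: 3 × 356 = 1068
  C-H: 10 × 419 = 4190
  Σ(broken) = 5454 kJ
Bonds formed (products):
  C-Br: 1 × 282 = 282
  C-C: 3 × 356 = 1068
  C-H: 9 × 419 = 3771
  H-Br: 1 × 360 = 360
  Σ(formed) = 5481 kJ
ΔH = Σ(broken) − Σ(formed) = 5454 − 5481 = −27 kJ
For 5× the reaction as written: 5 × (−27) = −135 kJ

ΔH = −135 kJ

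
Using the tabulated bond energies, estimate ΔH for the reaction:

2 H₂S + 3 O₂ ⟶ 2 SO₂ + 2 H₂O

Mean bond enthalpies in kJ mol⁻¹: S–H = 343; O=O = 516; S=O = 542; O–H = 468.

Bonds broken (reactants):
  O=O: 3 × 516 = 1548
  S–H: 4 × 343 = 1372
  Σ(broken) = 2920 kJ
Bonds formed (products):
  O–H: 4 × 468 = 1872
  S=O: 4 × 542 = 2168
  Σ(formed) = 4040 kJ
ΔH = Σ(broken) − Σ(formed) = 2920 − 4040 = −1120 kJ

ΔH ≈ −1120 kJ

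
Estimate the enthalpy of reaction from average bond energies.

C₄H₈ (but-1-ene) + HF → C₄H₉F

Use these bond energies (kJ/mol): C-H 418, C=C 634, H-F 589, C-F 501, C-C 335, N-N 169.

ΔH ≈ −31 kJ

Bonds broken (reactants):
  C-C: 2 × 335 = 670
  C-H: 8 × 418 = 3344
  C=C: 1 × 634 = 634
  H-F: 1 × 589 = 589
  Σ(broken) = 5237 kJ
Bonds formed (products):
  C-C: 3 × 335 = 1005
  C-F: 1 × 501 = 501
  C-H: 9 × 418 = 3762
  Σ(formed) = 5268 kJ
ΔH = Σ(broken) − Σ(formed) = 5237 − 5268 = −31 kJ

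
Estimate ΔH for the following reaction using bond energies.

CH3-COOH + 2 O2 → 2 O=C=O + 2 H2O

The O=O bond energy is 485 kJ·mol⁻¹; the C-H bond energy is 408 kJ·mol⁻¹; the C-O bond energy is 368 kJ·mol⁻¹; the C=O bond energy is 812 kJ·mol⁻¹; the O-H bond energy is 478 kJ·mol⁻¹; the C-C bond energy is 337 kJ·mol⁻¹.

ΔH ≈ −971 kJ

Bonds broken (reactants):
  C-C: 1 × 337 = 337
  C-H: 3 × 408 = 1224
  C-O: 1 × 368 = 368
  C=O: 1 × 812 = 812
  O-H: 1 × 478 = 478
  O=O: 2 × 485 = 970
  Σ(broken) = 4189 kJ
Bonds formed (products):
  C=O: 4 × 812 = 3248
  O-H: 4 × 478 = 1912
  Σ(formed) = 5160 kJ
ΔH = Σ(broken) − Σ(formed) = 4189 − 5160 = −971 kJ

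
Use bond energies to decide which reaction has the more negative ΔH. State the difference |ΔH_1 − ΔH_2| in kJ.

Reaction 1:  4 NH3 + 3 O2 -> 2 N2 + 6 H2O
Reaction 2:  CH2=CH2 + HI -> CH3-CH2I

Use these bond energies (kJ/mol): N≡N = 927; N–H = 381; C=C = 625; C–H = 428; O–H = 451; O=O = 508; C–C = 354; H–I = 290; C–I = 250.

Reaction 1:
  Bonds broken (reactants):
    N–H: 12 × 381 = 4572
    O=O: 3 × 508 = 1524
    Σ(broken) = 6096 kJ
  Bonds formed (products):
    N≡N: 2 × 927 = 1854
    O–H: 12 × 451 = 5412
    Σ(formed) = 7266 kJ
  ΔH_1 = 6096 − 7266 = −1170 kJ
Reaction 2:
  Bonds broken (reactants):
    C–H: 4 × 428 = 1712
    C=C: 1 × 625 = 625
    H–I: 1 × 290 = 290
    Σ(broken) = 2627 kJ
  Bonds formed (products):
    C–C: 1 × 354 = 354
    C–H: 5 × 428 = 2140
    C–I: 1 × 250 = 250
    Σ(formed) = 2744 kJ
  ΔH_2 = 2627 − 2744 = −117 kJ
ΔH_1 − ΔH_2 = −1053 kJ, so reaction 1 has the more negative ΔH; |ΔH_1 − ΔH_2| = 1053 kJ.

Reaction 1, by 1053 kJ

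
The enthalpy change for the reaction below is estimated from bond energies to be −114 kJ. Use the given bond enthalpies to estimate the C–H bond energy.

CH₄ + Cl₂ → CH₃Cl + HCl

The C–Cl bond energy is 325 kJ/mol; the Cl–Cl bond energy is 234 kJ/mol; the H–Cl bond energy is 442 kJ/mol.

Let D be the C–H bond energy.
Σ(broken) = 4×D + 1×234 = 234 + 4D
Σ(formed) = 1×325 + 3×D + 1×442 = 767 + 3D
ΔH = Σ(broken) − Σ(formed) = (234 + 4D) − (767 + 3D) = −533 + D
Setting this equal to −114 kJ gives D = 419 kJ/mol.

D(C–H) ≈ 419 kJ/mol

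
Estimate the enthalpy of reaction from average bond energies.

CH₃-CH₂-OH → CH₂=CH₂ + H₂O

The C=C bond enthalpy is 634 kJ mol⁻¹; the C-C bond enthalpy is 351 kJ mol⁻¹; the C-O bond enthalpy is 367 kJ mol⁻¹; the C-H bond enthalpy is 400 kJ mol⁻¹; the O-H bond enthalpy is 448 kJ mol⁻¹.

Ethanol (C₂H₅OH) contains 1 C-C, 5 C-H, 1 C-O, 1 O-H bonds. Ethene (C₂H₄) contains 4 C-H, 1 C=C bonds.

ΔH ≈ +36 kJ

Bonds broken (reactants):
  C-C: 1 × 351 = 351
  C-H: 5 × 400 = 2000
  C-O: 1 × 367 = 367
  O-H: 1 × 448 = 448
  Σ(broken) = 3166 kJ
Bonds formed (products):
  C-H: 4 × 400 = 1600
  C=C: 1 × 634 = 634
  O-H: 2 × 448 = 896
  Σ(formed) = 3130 kJ
ΔH = Σ(broken) − Σ(formed) = 3166 − 3130 = +36 kJ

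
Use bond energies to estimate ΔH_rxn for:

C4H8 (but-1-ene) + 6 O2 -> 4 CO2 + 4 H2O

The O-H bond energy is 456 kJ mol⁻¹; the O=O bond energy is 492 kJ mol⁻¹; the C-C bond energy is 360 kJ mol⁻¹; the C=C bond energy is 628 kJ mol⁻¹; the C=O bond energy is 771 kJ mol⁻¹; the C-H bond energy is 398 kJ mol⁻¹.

ΔH ≈ −2332 kJ

Bonds broken (reactants):
  C-C: 2 × 360 = 720
  C-H: 8 × 398 = 3184
  C=C: 1 × 628 = 628
  O=O: 6 × 492 = 2952
  Σ(broken) = 7484 kJ
Bonds formed (products):
  C=O: 8 × 771 = 6168
  O-H: 8 × 456 = 3648
  Σ(formed) = 9816 kJ
ΔH = Σ(broken) − Σ(formed) = 7484 − 9816 = −2332 kJ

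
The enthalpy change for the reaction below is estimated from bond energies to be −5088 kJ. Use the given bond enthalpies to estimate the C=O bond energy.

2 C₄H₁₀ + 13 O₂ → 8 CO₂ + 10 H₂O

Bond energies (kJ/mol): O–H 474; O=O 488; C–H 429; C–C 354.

D(C=O) ≈ 791 kJ/mol

Let D be the C=O bond energy.
Σ(broken) = 6×354 + 20×429 + 13×488 = 17048
Σ(formed) = 16×D + 20×474 = 9480 + 16D
ΔH = Σ(broken) − Σ(formed) = (17048) − (9480 + 16D) = +7568 − 16D
Setting this equal to −5088 kJ gives 16D = 12656, so D = 791 kJ/mol.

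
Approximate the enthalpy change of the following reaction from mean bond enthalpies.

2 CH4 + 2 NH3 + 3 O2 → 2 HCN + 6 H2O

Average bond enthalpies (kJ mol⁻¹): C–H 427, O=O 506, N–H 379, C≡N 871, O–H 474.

ΔH ≈ −1076 kJ

Bonds broken (reactants):
  C–H: 8 × 427 = 3416
  N–H: 6 × 379 = 2274
  O=O: 3 × 506 = 1518
  Σ(broken) = 7208 kJ
Bonds formed (products):
  C≡N: 2 × 871 = 1742
  C–H: 2 × 427 = 854
  O–H: 12 × 474 = 5688
  Σ(formed) = 8284 kJ
ΔH = Σ(broken) − Σ(formed) = 7208 − 8284 = −1076 kJ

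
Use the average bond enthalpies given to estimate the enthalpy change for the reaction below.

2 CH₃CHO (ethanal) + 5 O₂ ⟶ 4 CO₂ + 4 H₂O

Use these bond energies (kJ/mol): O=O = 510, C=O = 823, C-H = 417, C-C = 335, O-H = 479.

ΔH ≈ −2214 kJ

Bonds broken (reactants):
  C-C: 2 × 335 = 670
  C-H: 8 × 417 = 3336
  C=O: 2 × 823 = 1646
  O=O: 5 × 510 = 2550
  Σ(broken) = 8202 kJ
Bonds formed (products):
  C=O: 8 × 823 = 6584
  O-H: 8 × 479 = 3832
  Σ(formed) = 10416 kJ
ΔH = Σ(broken) − Σ(formed) = 8202 − 10416 = −2214 kJ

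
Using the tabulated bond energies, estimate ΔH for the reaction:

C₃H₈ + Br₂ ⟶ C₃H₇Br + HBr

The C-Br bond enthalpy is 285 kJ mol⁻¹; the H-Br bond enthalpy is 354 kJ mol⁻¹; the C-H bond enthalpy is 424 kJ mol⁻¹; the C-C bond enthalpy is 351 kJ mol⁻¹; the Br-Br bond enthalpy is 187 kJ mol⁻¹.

Bonds broken (reactants):
  Br-Br: 1 × 187 = 187
  C-C: 2 × 351 = 702
  C-H: 8 × 424 = 3392
  Σ(broken) = 4281 kJ
Bonds formed (products):
  C-Br: 1 × 285 = 285
  C-C: 2 × 351 = 702
  C-H: 7 × 424 = 2968
  H-Br: 1 × 354 = 354
  Σ(formed) = 4309 kJ
ΔH = Σ(broken) − Σ(formed) = 4281 − 4309 = −28 kJ

ΔH ≈ −28 kJ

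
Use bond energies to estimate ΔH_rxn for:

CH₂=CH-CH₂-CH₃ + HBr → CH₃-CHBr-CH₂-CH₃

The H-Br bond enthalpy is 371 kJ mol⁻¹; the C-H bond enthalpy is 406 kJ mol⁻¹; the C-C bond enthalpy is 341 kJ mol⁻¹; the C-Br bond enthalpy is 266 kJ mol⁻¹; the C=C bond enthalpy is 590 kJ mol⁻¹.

ΔH ≈ −52 kJ

Bonds broken (reactants):
  C-C: 2 × 341 = 682
  C-H: 8 × 406 = 3248
  C=C: 1 × 590 = 590
  H-Br: 1 × 371 = 371
  Σ(broken) = 4891 kJ
Bonds formed (products):
  C-Br: 1 × 266 = 266
  C-C: 3 × 341 = 1023
  C-H: 9 × 406 = 3654
  Σ(formed) = 4943 kJ
ΔH = Σ(broken) − Σ(formed) = 4891 − 4943 = −52 kJ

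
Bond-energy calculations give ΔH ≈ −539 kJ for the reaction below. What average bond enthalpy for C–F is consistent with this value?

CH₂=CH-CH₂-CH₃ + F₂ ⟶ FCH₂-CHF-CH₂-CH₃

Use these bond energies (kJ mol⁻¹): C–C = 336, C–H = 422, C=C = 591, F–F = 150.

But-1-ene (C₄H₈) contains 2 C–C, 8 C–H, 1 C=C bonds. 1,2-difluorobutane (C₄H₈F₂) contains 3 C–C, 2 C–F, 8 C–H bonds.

D(C–F) ≈ 472 kJ/mol

Let D be the C–F bond energy.
Σ(broken) = 2×336 + 8×422 + 1×591 + 1×150 = 4789
Σ(formed) = 3×336 + 2×D + 8×422 = 4384 + 2D
ΔH = Σ(broken) − Σ(formed) = (4789) − (4384 + 2D) = +405 − 2D
Setting this equal to −539 kJ gives 2D = 944, so D = 472 kJ/mol.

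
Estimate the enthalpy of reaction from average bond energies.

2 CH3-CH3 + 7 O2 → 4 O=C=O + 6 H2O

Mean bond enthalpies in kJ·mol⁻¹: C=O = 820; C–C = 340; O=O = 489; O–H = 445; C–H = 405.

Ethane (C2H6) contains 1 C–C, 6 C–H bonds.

ΔH ≈ −2937 kJ

Bonds broken (reactants):
  C–C: 2 × 340 = 680
  C–H: 12 × 405 = 4860
  O=O: 7 × 489 = 3423
  Σ(broken) = 8963 kJ
Bonds formed (products):
  C=O: 8 × 820 = 6560
  O–H: 12 × 445 = 5340
  Σ(formed) = 11900 kJ
ΔH = Σ(broken) − Σ(formed) = 8963 − 11900 = −2937 kJ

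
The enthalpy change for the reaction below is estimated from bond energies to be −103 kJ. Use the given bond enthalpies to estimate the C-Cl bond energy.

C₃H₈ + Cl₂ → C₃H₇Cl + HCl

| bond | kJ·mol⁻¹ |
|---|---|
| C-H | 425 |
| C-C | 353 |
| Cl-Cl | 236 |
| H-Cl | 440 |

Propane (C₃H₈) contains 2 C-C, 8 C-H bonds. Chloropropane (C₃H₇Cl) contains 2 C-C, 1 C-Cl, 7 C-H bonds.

D(C-Cl) ≈ 324 kJ/mol

Let D be the C-Cl bond energy.
Σ(broken) = 2×353 + 8×425 + 1×236 = 4342
Σ(formed) = 2×353 + 1×D + 7×425 + 1×440 = 4121 + D
ΔH = Σ(broken) − Σ(formed) = (4342) − (4121 + D) = +221 − D
Setting this equal to −103 kJ gives D = 324 kJ/mol.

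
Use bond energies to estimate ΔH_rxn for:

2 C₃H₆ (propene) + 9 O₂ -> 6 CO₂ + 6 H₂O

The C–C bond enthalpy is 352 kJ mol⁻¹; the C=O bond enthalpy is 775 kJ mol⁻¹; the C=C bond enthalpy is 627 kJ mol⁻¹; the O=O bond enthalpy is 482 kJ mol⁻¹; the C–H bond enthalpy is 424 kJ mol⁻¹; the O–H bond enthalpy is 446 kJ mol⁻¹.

ΔH ≈ −3268 kJ

Bonds broken (reactants):
  C–C: 2 × 352 = 704
  C–H: 12 × 424 = 5088
  C=C: 2 × 627 = 1254
  O=O: 9 × 482 = 4338
  Σ(broken) = 11384 kJ
Bonds formed (products):
  C=O: 12 × 775 = 9300
  O–H: 12 × 446 = 5352
  Σ(formed) = 14652 kJ
ΔH = Σ(broken) − Σ(formed) = 11384 − 14652 = −3268 kJ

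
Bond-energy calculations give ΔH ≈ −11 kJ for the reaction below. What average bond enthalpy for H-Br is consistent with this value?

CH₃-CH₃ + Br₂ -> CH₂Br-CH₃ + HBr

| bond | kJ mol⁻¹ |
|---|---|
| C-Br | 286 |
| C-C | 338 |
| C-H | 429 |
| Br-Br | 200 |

D(H-Br) ≈ 354 kJ/mol

Let D be the H-Br bond energy.
Σ(broken) = 1×200 + 1×338 + 6×429 = 3112
Σ(formed) = 1×286 + 1×338 + 5×429 + 1×D = 2769 + D
ΔH = Σ(broken) − Σ(formed) = (3112) − (2769 + D) = +343 − D
Setting this equal to −11 kJ gives D = 354 kJ/mol.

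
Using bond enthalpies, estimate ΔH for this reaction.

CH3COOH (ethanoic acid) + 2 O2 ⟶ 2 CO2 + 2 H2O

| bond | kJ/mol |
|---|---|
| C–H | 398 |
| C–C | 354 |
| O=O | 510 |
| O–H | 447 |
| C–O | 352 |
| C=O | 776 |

ΔH ≈ −749 kJ

Bonds broken (reactants):
  C–C: 1 × 354 = 354
  C–H: 3 × 398 = 1194
  C–O: 1 × 352 = 352
  C=O: 1 × 776 = 776
  O–H: 1 × 447 = 447
  O=O: 2 × 510 = 1020
  Σ(broken) = 4143 kJ
Bonds formed (products):
  C=O: 4 × 776 = 3104
  O–H: 4 × 447 = 1788
  Σ(formed) = 4892 kJ
ΔH = Σ(broken) − Σ(formed) = 4143 − 4892 = −749 kJ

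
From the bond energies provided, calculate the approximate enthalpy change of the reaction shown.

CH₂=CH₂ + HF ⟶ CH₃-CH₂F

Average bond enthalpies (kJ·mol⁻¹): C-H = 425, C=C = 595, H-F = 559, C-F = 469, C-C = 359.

ΔH ≈ −99 kJ

Bonds broken (reactants):
  C-H: 4 × 425 = 1700
  C=C: 1 × 595 = 595
  H-F: 1 × 559 = 559
  Σ(broken) = 2854 kJ
Bonds formed (products):
  C-C: 1 × 359 = 359
  C-F: 1 × 469 = 469
  C-H: 5 × 425 = 2125
  Σ(formed) = 2953 kJ
ΔH = Σ(broken) − Σ(formed) = 2854 − 2953 = −99 kJ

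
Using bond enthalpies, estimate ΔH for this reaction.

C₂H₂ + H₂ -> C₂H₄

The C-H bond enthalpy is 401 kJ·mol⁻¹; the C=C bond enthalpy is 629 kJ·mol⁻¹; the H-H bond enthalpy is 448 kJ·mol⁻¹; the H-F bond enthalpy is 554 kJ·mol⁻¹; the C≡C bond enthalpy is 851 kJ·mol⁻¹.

ΔH ≈ −132 kJ

Bonds broken (reactants):
  C≡C: 1 × 851 = 851
  C-H: 2 × 401 = 802
  H-H: 1 × 448 = 448
  Σ(broken) = 2101 kJ
Bonds formed (products):
  C-H: 4 × 401 = 1604
  C=C: 1 × 629 = 629
  Σ(formed) = 2233 kJ
ΔH = Σ(broken) − Σ(formed) = 2101 − 2233 = −132 kJ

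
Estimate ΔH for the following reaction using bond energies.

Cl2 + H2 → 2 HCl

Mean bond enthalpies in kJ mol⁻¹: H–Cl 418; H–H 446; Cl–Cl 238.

Bonds broken (reactants):
  Cl–Cl: 1 × 238 = 238
  H–H: 1 × 446 = 446
  Σ(broken) = 684 kJ
Bonds formed (products):
  H–Cl: 2 × 418 = 836
  Σ(formed) = 836 kJ
ΔH = Σ(broken) − Σ(formed) = 684 − 836 = −152 kJ

ΔH ≈ −152 kJ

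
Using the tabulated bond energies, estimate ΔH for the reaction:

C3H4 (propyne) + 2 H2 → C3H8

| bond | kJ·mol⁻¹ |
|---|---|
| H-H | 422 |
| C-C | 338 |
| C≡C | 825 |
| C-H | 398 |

ΔH ≈ −261 kJ

Bonds broken (reactants):
  C≡C: 1 × 825 = 825
  C-C: 1 × 338 = 338
  C-H: 4 × 398 = 1592
  H-H: 2 × 422 = 844
  Σ(broken) = 3599 kJ
Bonds formed (products):
  C-C: 2 × 338 = 676
  C-H: 8 × 398 = 3184
  Σ(formed) = 3860 kJ
ΔH = Σ(broken) − Σ(formed) = 3599 − 3860 = −261 kJ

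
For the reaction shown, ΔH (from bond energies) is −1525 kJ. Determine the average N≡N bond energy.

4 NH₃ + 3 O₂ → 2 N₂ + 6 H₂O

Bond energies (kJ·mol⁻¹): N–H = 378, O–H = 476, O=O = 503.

D(N≡N) ≈ 929 kJ/mol

Let D be the N≡N bond energy.
Σ(broken) = 12×378 + 3×503 = 6045
Σ(formed) = 2×D + 12×476 = 5712 + 2D
ΔH = Σ(broken) − Σ(formed) = (6045) − (5712 + 2D) = +333 − 2D
Setting this equal to −1525 kJ gives 2D = 1858, so D = 929 kJ/mol.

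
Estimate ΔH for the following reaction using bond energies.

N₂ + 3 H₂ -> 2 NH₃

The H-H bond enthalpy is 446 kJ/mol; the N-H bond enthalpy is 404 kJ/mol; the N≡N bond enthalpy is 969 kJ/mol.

ΔH ≈ −117 kJ

Bonds broken (reactants):
  H-H: 3 × 446 = 1338
  N≡N: 1 × 969 = 969
  Σ(broken) = 2307 kJ
Bonds formed (products):
  N-H: 6 × 404 = 2424
  Σ(formed) = 2424 kJ
ΔH = Σ(broken) − Σ(formed) = 2307 − 2424 = −117 kJ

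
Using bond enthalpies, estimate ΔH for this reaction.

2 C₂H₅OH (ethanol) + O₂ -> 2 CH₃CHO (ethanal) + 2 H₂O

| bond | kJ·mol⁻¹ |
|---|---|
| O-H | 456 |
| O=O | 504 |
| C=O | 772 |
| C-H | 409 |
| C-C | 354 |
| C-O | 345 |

ΔH ≈ −444 kJ

Bonds broken (reactants):
  C-C: 2 × 354 = 708
  C-H: 10 × 409 = 4090
  C-O: 2 × 345 = 690
  O-H: 2 × 456 = 912
  O=O: 1 × 504 = 504
  Σ(broken) = 6904 kJ
Bonds formed (products):
  C-C: 2 × 354 = 708
  C-H: 8 × 409 = 3272
  C=O: 2 × 772 = 1544
  O-H: 4 × 456 = 1824
  Σ(formed) = 7348 kJ
ΔH = Σ(broken) − Σ(formed) = 6904 − 7348 = −444 kJ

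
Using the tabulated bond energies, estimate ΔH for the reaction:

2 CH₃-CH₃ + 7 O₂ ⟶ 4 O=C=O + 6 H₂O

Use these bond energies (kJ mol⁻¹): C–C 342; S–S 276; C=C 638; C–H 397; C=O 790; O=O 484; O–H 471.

ΔH ≈ −3136 kJ

Bonds broken (reactants):
  C–C: 2 × 342 = 684
  C–H: 12 × 397 = 4764
  O=O: 7 × 484 = 3388
  Σ(broken) = 8836 kJ
Bonds formed (products):
  C=O: 8 × 790 = 6320
  O–H: 12 × 471 = 5652
  Σ(formed) = 11972 kJ
ΔH = Σ(broken) − Σ(formed) = 8836 − 11972 = −3136 kJ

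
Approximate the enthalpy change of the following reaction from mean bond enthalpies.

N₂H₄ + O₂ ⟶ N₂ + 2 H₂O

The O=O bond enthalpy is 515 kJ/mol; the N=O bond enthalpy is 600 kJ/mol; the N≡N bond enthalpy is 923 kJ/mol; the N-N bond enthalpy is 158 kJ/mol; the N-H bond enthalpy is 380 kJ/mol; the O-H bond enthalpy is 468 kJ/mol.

ΔH ≈ −602 kJ

Bonds broken (reactants):
  N-H: 4 × 380 = 1520
  N-N: 1 × 158 = 158
  O=O: 1 × 515 = 515
  Σ(broken) = 2193 kJ
Bonds formed (products):
  N≡N: 1 × 923 = 923
  O-H: 4 × 468 = 1872
  Σ(formed) = 2795 kJ
ΔH = Σ(broken) − Σ(formed) = 2193 − 2795 = −602 kJ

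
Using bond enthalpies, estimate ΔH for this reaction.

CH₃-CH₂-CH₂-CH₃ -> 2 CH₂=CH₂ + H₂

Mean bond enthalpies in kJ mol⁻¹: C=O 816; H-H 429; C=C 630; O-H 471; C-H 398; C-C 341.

Bonds broken (reactants):
  C-C: 3 × 341 = 1023
  C-H: 10 × 398 = 3980
  Σ(broken) = 5003 kJ
Bonds formed (products):
  C-H: 8 × 398 = 3184
  C=C: 2 × 630 = 1260
  H-H: 1 × 429 = 429
  Σ(formed) = 4873 kJ
ΔH = Σ(broken) − Σ(formed) = 5003 − 4873 = +130 kJ

ΔH ≈ +130 kJ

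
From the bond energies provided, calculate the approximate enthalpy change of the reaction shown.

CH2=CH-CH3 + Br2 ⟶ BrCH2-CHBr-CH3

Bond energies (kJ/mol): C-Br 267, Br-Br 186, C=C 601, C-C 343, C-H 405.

Bonds broken (reactants):
  Br-Br: 1 × 186 = 186
  C-C: 1 × 343 = 343
  C-H: 6 × 405 = 2430
  C=C: 1 × 601 = 601
  Σ(broken) = 3560 kJ
Bonds formed (products):
  C-Br: 2 × 267 = 534
  C-C: 2 × 343 = 686
  C-H: 6 × 405 = 2430
  Σ(formed) = 3650 kJ
ΔH = Σ(broken) − Σ(formed) = 3560 − 3650 = −90 kJ

ΔH ≈ −90 kJ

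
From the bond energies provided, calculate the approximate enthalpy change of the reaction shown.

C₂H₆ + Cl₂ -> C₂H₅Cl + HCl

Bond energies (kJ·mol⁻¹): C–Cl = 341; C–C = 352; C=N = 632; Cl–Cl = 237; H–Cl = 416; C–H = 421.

Bonds broken (reactants):
  C–C: 1 × 352 = 352
  C–H: 6 × 421 = 2526
  Cl–Cl: 1 × 237 = 237
  Σ(broken) = 3115 kJ
Bonds formed (products):
  C–C: 1 × 352 = 352
  C–Cl: 1 × 341 = 341
  C–H: 5 × 421 = 2105
  H–Cl: 1 × 416 = 416
  Σ(formed) = 3214 kJ
ΔH = Σ(broken) − Σ(formed) = 3115 − 3214 = −99 kJ

ΔH ≈ −99 kJ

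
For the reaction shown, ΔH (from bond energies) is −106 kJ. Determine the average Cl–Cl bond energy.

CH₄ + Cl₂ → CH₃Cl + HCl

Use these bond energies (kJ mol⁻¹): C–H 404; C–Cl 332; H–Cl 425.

Let D be the Cl–Cl bond energy.
Σ(broken) = 4×404 + 1×D = 1616 + D
Σ(formed) = 1×332 + 3×404 + 1×425 = 1969
ΔH = Σ(broken) − Σ(formed) = (1616 + D) − (1969) = −353 + D
Setting this equal to −106 kJ gives D = 247 kJ/mol.

D(Cl–Cl) ≈ 247 kJ/mol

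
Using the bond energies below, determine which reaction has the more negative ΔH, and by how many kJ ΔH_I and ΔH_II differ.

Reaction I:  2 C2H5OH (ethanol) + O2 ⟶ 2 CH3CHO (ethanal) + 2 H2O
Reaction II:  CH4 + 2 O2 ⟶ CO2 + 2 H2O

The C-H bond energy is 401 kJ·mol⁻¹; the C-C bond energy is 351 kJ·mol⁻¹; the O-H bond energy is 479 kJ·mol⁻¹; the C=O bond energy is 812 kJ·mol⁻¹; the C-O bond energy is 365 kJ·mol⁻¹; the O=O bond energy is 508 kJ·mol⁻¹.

Reaction I:
  Bonds broken (reactants):
    C-C: 2 × 351 = 702
    C-H: 10 × 401 = 4010
    C-O: 2 × 365 = 730
    O-H: 2 × 479 = 958
    O=O: 1 × 508 = 508
    Σ(broken) = 6908 kJ
  Bonds formed (products):
    C-C: 2 × 351 = 702
    C-H: 8 × 401 = 3208
    C=O: 2 × 812 = 1624
    O-H: 4 × 479 = 1916
    Σ(formed) = 7450 kJ
  ΔH_I = 6908 − 7450 = −542 kJ
Reaction II:
  Bonds broken (reactants):
    C-H: 4 × 401 = 1604
    O=O: 2 × 508 = 1016
    Σ(broken) = 2620 kJ
  Bonds formed (products):
    C=O: 2 × 812 = 1624
    O-H: 4 × 479 = 1916
    Σ(formed) = 3540 kJ
  ΔH_II = 2620 − 3540 = −920 kJ
ΔH_I − ΔH_II = +378 kJ, so reaction II has the more negative ΔH; |ΔH_I − ΔH_II| = 378 kJ.

Reaction II, by 378 kJ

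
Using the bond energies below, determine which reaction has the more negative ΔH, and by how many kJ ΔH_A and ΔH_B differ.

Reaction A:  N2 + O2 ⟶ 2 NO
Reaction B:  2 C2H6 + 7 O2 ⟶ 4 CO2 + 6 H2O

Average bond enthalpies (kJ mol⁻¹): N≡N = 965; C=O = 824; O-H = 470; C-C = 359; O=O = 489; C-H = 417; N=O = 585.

Reaction B, by 3371 kJ

Reaction A:
  Bonds broken (reactants):
    N≡N: 1 × 965 = 965
    O=O: 1 × 489 = 489
    Σ(broken) = 1454 kJ
  Bonds formed (products):
    N=O: 2 × 585 = 1170
    Σ(formed) = 1170 kJ
  ΔH_A = 1454 − 1170 = +284 kJ
Reaction B:
  Bonds broken (reactants):
    C-C: 2 × 359 = 718
    C-H: 12 × 417 = 5004
    O=O: 7 × 489 = 3423
    Σ(broken) = 9145 kJ
  Bonds formed (products):
    C=O: 8 × 824 = 6592
    O-H: 12 × 470 = 5640
    Σ(formed) = 12232 kJ
  ΔH_B = 9145 − 12232 = −3087 kJ
ΔH_A − ΔH_B = +3371 kJ, so reaction B has the more negative ΔH; |ΔH_A − ΔH_B| = 3371 kJ.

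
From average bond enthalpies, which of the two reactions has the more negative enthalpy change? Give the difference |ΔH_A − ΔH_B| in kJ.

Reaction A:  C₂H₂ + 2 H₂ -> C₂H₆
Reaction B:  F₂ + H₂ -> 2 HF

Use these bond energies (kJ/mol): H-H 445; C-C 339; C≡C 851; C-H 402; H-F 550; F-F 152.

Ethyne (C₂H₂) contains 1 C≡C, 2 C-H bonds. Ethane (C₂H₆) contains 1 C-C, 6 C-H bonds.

Reaction A:
  Bonds broken (reactants):
    C≡C: 1 × 851 = 851
    C-H: 2 × 402 = 804
    H-H: 2 × 445 = 890
    Σ(broken) = 2545 kJ
  Bonds formed (products):
    C-C: 1 × 339 = 339
    C-H: 6 × 402 = 2412
    Σ(formed) = 2751 kJ
  ΔH_A = 2545 − 2751 = −206 kJ
Reaction B:
  Bonds broken (reactants):
    F-F: 1 × 152 = 152
    H-H: 1 × 445 = 445
    Σ(broken) = 597 kJ
  Bonds formed (products):
    H-F: 2 × 550 = 1100
    Σ(formed) = 1100 kJ
  ΔH_B = 597 − 1100 = −503 kJ
ΔH_A − ΔH_B = +297 kJ, so reaction B has the more negative ΔH; |ΔH_A − ΔH_B| = 297 kJ.

Reaction B, by 297 kJ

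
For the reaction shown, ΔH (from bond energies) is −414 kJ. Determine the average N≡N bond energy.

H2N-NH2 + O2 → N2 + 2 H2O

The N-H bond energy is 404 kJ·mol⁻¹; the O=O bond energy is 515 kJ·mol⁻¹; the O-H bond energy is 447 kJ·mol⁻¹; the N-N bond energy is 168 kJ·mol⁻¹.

Let D be the N≡N bond energy.
Σ(broken) = 4×404 + 1×168 + 1×515 = 2299
Σ(formed) = 1×D + 4×447 = 1788 + D
ΔH = Σ(broken) − Σ(formed) = (2299) − (1788 + D) = +511 − D
Setting this equal to −414 kJ gives D = 925 kJ/mol.

D(N≡N) ≈ 925 kJ/mol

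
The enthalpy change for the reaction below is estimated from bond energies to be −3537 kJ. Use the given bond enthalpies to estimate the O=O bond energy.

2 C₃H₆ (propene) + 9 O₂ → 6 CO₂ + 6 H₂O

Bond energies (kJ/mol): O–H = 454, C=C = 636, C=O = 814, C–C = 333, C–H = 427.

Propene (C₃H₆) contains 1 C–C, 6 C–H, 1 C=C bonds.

D(O=O) ≈ 513 kJ/mol

Let D be the O=O bond energy.
Σ(broken) = 2×333 + 12×427 + 2×636 + 9×D = 7062 + 9D
Σ(formed) = 12×814 + 12×454 = 15216
ΔH = Σ(broken) − Σ(formed) = (7062 + 9D) − (15216) = −8154 + 9D
Setting this equal to −3537 kJ gives 9D = 4617, so D = 513 kJ/mol.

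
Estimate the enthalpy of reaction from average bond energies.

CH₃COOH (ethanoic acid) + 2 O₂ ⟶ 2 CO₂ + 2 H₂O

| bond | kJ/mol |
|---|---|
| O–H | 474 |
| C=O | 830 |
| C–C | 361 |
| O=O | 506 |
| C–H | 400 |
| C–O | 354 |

ΔH ≈ −985 kJ

Bonds broken (reactants):
  C–C: 1 × 361 = 361
  C–H: 3 × 400 = 1200
  C–O: 1 × 354 = 354
  C=O: 1 × 830 = 830
  O–H: 1 × 474 = 474
  O=O: 2 × 506 = 1012
  Σ(broken) = 4231 kJ
Bonds formed (products):
  C=O: 4 × 830 = 3320
  O–H: 4 × 474 = 1896
  Σ(formed) = 5216 kJ
ΔH = Σ(broken) − Σ(formed) = 4231 − 5216 = −985 kJ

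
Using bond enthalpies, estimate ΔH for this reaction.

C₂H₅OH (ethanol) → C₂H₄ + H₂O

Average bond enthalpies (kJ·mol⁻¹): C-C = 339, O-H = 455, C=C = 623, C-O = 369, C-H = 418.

ΔH ≈ +48 kJ

Bonds broken (reactants):
  C-C: 1 × 339 = 339
  C-H: 5 × 418 = 2090
  C-O: 1 × 369 = 369
  O-H: 1 × 455 = 455
  Σ(broken) = 3253 kJ
Bonds formed (products):
  C-H: 4 × 418 = 1672
  C=C: 1 × 623 = 623
  O-H: 2 × 455 = 910
  Σ(formed) = 3205 kJ
ΔH = Σ(broken) − Σ(formed) = 3253 − 3205 = +48 kJ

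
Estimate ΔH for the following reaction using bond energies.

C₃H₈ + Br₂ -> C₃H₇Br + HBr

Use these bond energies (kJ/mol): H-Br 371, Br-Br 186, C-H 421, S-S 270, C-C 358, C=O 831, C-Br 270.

Bonds broken (reactants):
  Br-Br: 1 × 186 = 186
  C-C: 2 × 358 = 716
  C-H: 8 × 421 = 3368
  Σ(broken) = 4270 kJ
Bonds formed (products):
  C-Br: 1 × 270 = 270
  C-C: 2 × 358 = 716
  C-H: 7 × 421 = 2947
  H-Br: 1 × 371 = 371
  Σ(formed) = 4304 kJ
ΔH = Σ(broken) − Σ(formed) = 4270 − 4304 = −34 kJ

ΔH ≈ −34 kJ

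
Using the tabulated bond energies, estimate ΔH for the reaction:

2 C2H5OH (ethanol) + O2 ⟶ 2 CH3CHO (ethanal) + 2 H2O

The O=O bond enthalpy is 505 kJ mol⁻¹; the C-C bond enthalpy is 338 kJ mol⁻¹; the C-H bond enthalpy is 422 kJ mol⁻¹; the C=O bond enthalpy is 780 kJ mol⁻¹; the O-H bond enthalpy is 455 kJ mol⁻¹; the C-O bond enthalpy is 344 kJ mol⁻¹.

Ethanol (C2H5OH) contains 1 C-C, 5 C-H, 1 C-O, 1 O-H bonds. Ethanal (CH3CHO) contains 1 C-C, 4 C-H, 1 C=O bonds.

Bonds broken (reactants):
  C-C: 2 × 338 = 676
  C-H: 10 × 422 = 4220
  C-O: 2 × 344 = 688
  O-H: 2 × 455 = 910
  O=O: 1 × 505 = 505
  Σ(broken) = 6999 kJ
Bonds formed (products):
  C-C: 2 × 338 = 676
  C-H: 8 × 422 = 3376
  C=O: 2 × 780 = 1560
  O-H: 4 × 455 = 1820
  Σ(formed) = 7432 kJ
ΔH = Σ(broken) − Σ(formed) = 6999 − 7432 = −433 kJ

ΔH ≈ −433 kJ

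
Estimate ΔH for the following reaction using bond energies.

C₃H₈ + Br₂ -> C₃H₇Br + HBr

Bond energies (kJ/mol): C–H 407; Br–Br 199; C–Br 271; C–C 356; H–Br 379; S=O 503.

Bonds broken (reactants):
  Br–Br: 1 × 199 = 199
  C–C: 2 × 356 = 712
  C–H: 8 × 407 = 3256
  Σ(broken) = 4167 kJ
Bonds formed (products):
  C–Br: 1 × 271 = 271
  C–C: 2 × 356 = 712
  C–H: 7 × 407 = 2849
  H–Br: 1 × 379 = 379
  Σ(formed) = 4211 kJ
ΔH = Σ(broken) − Σ(formed) = 4167 − 4211 = −44 kJ

ΔH ≈ −44 kJ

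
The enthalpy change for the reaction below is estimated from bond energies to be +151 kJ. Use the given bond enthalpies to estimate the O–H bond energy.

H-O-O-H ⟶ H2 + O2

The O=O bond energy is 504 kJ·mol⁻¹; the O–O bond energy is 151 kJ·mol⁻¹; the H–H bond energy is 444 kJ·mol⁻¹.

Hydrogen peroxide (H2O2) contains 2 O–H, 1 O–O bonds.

D(O–H) ≈ 474 kJ/mol

Let D be the O–H bond energy.
Σ(broken) = 2×D + 1×151 = 151 + 2D
Σ(formed) = 1×444 + 1×504 = 948
ΔH = Σ(broken) − Σ(formed) = (151 + 2D) − (948) = −797 + 2D
Setting this equal to +151 kJ gives 2D = 948, so D = 474 kJ/mol.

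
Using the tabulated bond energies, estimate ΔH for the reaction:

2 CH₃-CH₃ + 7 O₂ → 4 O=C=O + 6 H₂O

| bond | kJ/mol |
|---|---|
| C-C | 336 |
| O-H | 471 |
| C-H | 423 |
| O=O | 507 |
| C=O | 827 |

Bonds broken (reactants):
  C-C: 2 × 336 = 672
  C-H: 12 × 423 = 5076
  O=O: 7 × 507 = 3549
  Σ(broken) = 9297 kJ
Bonds formed (products):
  C=O: 8 × 827 = 6616
  O-H: 12 × 471 = 5652
  Σ(formed) = 12268 kJ
ΔH = Σ(broken) − Σ(formed) = 9297 − 12268 = −2971 kJ

ΔH ≈ −2971 kJ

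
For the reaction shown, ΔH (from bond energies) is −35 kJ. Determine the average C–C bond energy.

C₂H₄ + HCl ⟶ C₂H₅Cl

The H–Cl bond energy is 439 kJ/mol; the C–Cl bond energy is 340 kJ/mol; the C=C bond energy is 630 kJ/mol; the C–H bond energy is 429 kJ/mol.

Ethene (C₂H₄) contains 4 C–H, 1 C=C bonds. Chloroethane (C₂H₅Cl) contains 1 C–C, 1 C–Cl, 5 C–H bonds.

D(C–C) ≈ 335 kJ/mol

Let D be the C–C bond energy.
Σ(broken) = 4×429 + 1×630 + 1×439 = 2785
Σ(formed) = 1×D + 1×340 + 5×429 = 2485 + D
ΔH = Σ(broken) − Σ(formed) = (2785) − (2485 + D) = +300 − D
Setting this equal to −35 kJ gives D = 335 kJ/mol.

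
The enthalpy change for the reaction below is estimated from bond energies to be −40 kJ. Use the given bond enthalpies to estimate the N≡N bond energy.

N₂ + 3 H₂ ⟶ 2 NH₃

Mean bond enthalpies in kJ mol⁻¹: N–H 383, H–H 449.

D(N≡N) ≈ 911 kJ/mol

Let D be the N≡N bond energy.
Σ(broken) = 3×449 + 1×D = 1347 + D
Σ(formed) = 6×383 = 2298
ΔH = Σ(broken) − Σ(formed) = (1347 + D) − (2298) = −951 + D
Setting this equal to −40 kJ gives D = 911 kJ/mol.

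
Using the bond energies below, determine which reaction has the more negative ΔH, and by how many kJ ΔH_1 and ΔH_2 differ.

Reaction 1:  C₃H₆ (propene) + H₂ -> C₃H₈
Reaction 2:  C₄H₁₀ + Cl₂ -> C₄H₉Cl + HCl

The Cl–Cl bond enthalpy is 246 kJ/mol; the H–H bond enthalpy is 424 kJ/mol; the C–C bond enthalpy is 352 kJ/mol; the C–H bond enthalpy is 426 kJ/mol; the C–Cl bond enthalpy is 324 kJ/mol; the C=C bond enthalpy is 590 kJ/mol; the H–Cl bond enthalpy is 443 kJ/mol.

Reaction 1:
  Bonds broken (reactants):
    C–C: 1 × 352 = 352
    C–H: 6 × 426 = 2556
    C=C: 1 × 590 = 590
    H–H: 1 × 424 = 424
    Σ(broken) = 3922 kJ
  Bonds formed (products):
    C–C: 2 × 352 = 704
    C–H: 8 × 426 = 3408
    Σ(formed) = 4112 kJ
  ΔH_1 = 3922 − 4112 = −190 kJ
Reaction 2:
  Bonds broken (reactants):
    C–C: 3 × 352 = 1056
    C–H: 10 × 426 = 4260
    Cl–Cl: 1 × 246 = 246
    Σ(broken) = 5562 kJ
  Bonds formed (products):
    C–C: 3 × 352 = 1056
    C–Cl: 1 × 324 = 324
    C–H: 9 × 426 = 3834
    H–Cl: 1 × 443 = 443
    Σ(formed) = 5657 kJ
  ΔH_2 = 5562 − 5657 = −95 kJ
ΔH_1 − ΔH_2 = −95 kJ, so reaction 1 has the more negative ΔH; |ΔH_1 − ΔH_2| = 95 kJ.

Reaction 1, by 95 kJ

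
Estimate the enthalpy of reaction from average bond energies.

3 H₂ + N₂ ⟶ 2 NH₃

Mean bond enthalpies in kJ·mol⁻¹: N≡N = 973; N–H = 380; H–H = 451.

Bonds broken (reactants):
  H–H: 3 × 451 = 1353
  N≡N: 1 × 973 = 973
  Σ(broken) = 2326 kJ
Bonds formed (products):
  N–H: 6 × 380 = 2280
  Σ(formed) = 2280 kJ
ΔH = Σ(broken) − Σ(formed) = 2326 − 2280 = +46 kJ

ΔH ≈ +46 kJ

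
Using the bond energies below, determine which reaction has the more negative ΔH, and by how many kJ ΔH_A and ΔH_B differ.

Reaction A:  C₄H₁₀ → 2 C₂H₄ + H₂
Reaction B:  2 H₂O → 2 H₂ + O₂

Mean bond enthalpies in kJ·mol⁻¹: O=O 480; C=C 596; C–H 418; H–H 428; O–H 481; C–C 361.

Reaction A:
  Bonds broken (reactants):
    C–C: 3 × 361 = 1083
    C–H: 10 × 418 = 4180
    Σ(broken) = 5263 kJ
  Bonds formed (products):
    C–H: 8 × 418 = 3344
    C=C: 2 × 596 = 1192
    H–H: 1 × 428 = 428
    Σ(formed) = 4964 kJ
  ΔH_A = 5263 − 4964 = +299 kJ
Reaction B:
  Bonds broken (reactants):
    O–H: 4 × 481 = 1924
    Σ(broken) = 1924 kJ
  Bonds formed (products):
    H–H: 2 × 428 = 856
    O=O: 1 × 480 = 480
    Σ(formed) = 1336 kJ
  ΔH_B = 1924 − 1336 = +588 kJ
ΔH_A − ΔH_B = −289 kJ, so reaction A has the more negative ΔH; |ΔH_A − ΔH_B| = 289 kJ.

Reaction A, by 289 kJ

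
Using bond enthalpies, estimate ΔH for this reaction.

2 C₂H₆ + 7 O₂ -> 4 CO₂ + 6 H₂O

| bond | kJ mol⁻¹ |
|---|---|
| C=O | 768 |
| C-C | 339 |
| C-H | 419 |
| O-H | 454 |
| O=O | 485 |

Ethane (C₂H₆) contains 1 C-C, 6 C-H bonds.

ΔH ≈ −2491 kJ

Bonds broken (reactants):
  C-C: 2 × 339 = 678
  C-H: 12 × 419 = 5028
  O=O: 7 × 485 = 3395
  Σ(broken) = 9101 kJ
Bonds formed (products):
  C=O: 8 × 768 = 6144
  O-H: 12 × 454 = 5448
  Σ(formed) = 11592 kJ
ΔH = Σ(broken) − Σ(formed) = 9101 − 11592 = −2491 kJ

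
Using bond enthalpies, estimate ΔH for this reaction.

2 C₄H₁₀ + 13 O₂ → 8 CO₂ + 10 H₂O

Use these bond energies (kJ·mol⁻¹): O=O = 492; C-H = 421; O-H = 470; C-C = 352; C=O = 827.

Bonds broken (reactants):
  C-C: 6 × 352 = 2112
  C-H: 20 × 421 = 8420
  O=O: 13 × 492 = 6396
  Σ(broken) = 16928 kJ
Bonds formed (products):
  C=O: 16 × 827 = 13232
  O-H: 20 × 470 = 9400
  Σ(formed) = 22632 kJ
ΔH = Σ(broken) − Σ(formed) = 16928 − 22632 = −5704 kJ

ΔH ≈ −5704 kJ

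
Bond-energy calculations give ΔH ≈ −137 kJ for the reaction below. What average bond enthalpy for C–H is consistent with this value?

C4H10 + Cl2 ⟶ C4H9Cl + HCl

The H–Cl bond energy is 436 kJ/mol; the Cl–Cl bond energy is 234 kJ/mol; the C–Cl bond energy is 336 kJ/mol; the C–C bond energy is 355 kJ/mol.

D(C–H) ≈ 401 kJ/mol

Let D be the C–H bond energy.
Σ(broken) = 3×355 + 10×D + 1×234 = 1299 + 10D
Σ(formed) = 3×355 + 1×336 + 9×D + 1×436 = 1837 + 9D
ΔH = Σ(broken) − Σ(formed) = (1299 + 10D) − (1837 + 9D) = −538 + D
Setting this equal to −137 kJ gives D = 401 kJ/mol.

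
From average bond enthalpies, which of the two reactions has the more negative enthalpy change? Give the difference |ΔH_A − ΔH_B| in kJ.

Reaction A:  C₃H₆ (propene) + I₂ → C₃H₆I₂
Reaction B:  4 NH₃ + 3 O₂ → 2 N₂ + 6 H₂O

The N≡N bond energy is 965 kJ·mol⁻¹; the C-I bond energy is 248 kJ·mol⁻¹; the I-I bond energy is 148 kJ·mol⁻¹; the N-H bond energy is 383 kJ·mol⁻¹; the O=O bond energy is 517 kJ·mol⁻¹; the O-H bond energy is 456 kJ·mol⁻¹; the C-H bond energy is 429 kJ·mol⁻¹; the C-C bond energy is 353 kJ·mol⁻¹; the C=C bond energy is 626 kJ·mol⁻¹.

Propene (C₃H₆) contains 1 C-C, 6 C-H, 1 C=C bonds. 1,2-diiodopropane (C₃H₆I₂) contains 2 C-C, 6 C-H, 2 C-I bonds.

Reaction B, by 1180 kJ

Reaction A:
  Bonds broken (reactants):
    C-C: 1 × 353 = 353
    C-H: 6 × 429 = 2574
    C=C: 1 × 626 = 626
    I-I: 1 × 148 = 148
    Σ(broken) = 3701 kJ
  Bonds formed (products):
    C-C: 2 × 353 = 706
    C-H: 6 × 429 = 2574
    C-I: 2 × 248 = 496
    Σ(formed) = 3776 kJ
  ΔH_A = 3701 − 3776 = −75 kJ
Reaction B:
  Bonds broken (reactants):
    N-H: 12 × 383 = 4596
    O=O: 3 × 517 = 1551
    Σ(broken) = 6147 kJ
  Bonds formed (products):
    N≡N: 2 × 965 = 1930
    O-H: 12 × 456 = 5472
    Σ(formed) = 7402 kJ
  ΔH_B = 6147 − 7402 = −1255 kJ
ΔH_A − ΔH_B = +1180 kJ, so reaction B has the more negative ΔH; |ΔH_A − ΔH_B| = 1180 kJ.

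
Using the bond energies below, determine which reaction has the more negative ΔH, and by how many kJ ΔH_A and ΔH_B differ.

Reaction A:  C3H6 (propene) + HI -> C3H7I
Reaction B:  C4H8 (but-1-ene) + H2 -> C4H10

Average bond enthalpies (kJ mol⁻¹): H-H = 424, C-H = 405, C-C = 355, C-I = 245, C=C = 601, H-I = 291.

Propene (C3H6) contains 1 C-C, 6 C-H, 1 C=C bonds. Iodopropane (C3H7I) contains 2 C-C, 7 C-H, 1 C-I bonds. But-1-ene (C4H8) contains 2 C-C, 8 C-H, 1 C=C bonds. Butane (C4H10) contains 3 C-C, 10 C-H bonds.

Reaction B, by 27 kJ

Reaction A:
  Bonds broken (reactants):
    C-C: 1 × 355 = 355
    C-H: 6 × 405 = 2430
    C=C: 1 × 601 = 601
    H-I: 1 × 291 = 291
    Σ(broken) = 3677 kJ
  Bonds formed (products):
    C-C: 2 × 355 = 710
    C-H: 7 × 405 = 2835
    C-I: 1 × 245 = 245
    Σ(formed) = 3790 kJ
  ΔH_A = 3677 − 3790 = −113 kJ
Reaction B:
  Bonds broken (reactants):
    C-C: 2 × 355 = 710
    C-H: 8 × 405 = 3240
    C=C: 1 × 601 = 601
    H-H: 1 × 424 = 424
    Σ(broken) = 4975 kJ
  Bonds formed (products):
    C-C: 3 × 355 = 1065
    C-H: 10 × 405 = 4050
    Σ(formed) = 5115 kJ
  ΔH_B = 4975 − 5115 = −140 kJ
ΔH_A − ΔH_B = +27 kJ, so reaction B has the more negative ΔH; |ΔH_A − ΔH_B| = 27 kJ.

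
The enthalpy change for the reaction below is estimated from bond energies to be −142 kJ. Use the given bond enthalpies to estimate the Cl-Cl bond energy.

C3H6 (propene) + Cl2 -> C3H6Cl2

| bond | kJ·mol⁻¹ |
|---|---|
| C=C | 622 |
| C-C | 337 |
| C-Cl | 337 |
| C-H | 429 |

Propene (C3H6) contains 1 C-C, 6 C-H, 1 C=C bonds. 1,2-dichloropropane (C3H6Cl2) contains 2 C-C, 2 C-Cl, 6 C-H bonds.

Let D be the Cl-Cl bond energy.
Σ(broken) = 1×337 + 6×429 + 1×622 + 1×D = 3533 + D
Σ(formed) = 2×337 + 2×337 + 6×429 = 3922
ΔH = Σ(broken) − Σ(formed) = (3533 + D) − (3922) = −389 + D
Setting this equal to −142 kJ gives D = 247 kJ/mol.

D(Cl-Cl) ≈ 247 kJ/mol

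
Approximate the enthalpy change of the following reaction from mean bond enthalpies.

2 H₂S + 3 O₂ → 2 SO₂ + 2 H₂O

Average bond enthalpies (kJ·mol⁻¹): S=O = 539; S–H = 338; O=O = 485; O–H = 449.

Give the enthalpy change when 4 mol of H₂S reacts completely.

Bonds broken (reactants):
  O=O: 3 × 485 = 1455
  S–H: 4 × 338 = 1352
  Σ(broken) = 2807 kJ
Bonds formed (products):
  O–H: 4 × 449 = 1796
  S=O: 4 × 539 = 2156
  Σ(formed) = 3952 kJ
ΔH = Σ(broken) − Σ(formed) = 2807 − 3952 = −1145 kJ
For 2× the reaction as written: 2 × (−1145) = −2290 kJ

ΔH = −2290 kJ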